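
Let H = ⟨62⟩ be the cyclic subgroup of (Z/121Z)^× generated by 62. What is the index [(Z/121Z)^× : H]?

1

By Lagrange's theorem, ord_121(62) divides φ(121) = φ(11^2) = 11·(11−1) = 110 = 2 · 5 · 11.
Divisors of 110: 1, 2, 5, 10, 11, 22, 55, 110.
Evaluate successive powers at the divisors of 110:
62^1 ≡ 62 (mod 121)
62^2 ≡ 93 (mod 121)
62^5 ≡ 87 (mod 121)
62^10 ≡ 67 (mod 121)
62^11 ≡ 40 (mod 121)
62^22 ≡ 27 (mod 121)
62^55 ≡ 120 (mod 121)
62^110 ≡ 1 (mod 121) ✓
Thus |⟨62⟩| = ord(62) = 110.
The index is φ(121) / ord(62) = 110 / 110 = 1.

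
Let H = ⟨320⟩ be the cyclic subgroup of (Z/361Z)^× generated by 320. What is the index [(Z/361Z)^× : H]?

2

By Lagrange's theorem, ord_361(320) divides φ(361) = φ(19^2) = 19·(19−1) = 342 = 2 · 3^2 · 19.
Divisors of 342: 1, 2, 3, 6, 9, 18, 19, 38, 57, 114, 171, 342.
Check 320^d mod 361 for each divisor in increasing order:
320^1 ≡ 320 (mod 361)
320^2 ≡ 237 (mod 361)
320^3 ≡ 30 (mod 361)
320^6 ≡ 178 (mod 361)
320^9 ≡ 286 (mod 361)
320^18 ≡ 210 (mod 361)
320^19 ≡ 54 (mod 361)
320^38 ≡ 28 (mod 361)
320^57 ≡ 68 (mod 361)
320^114 ≡ 292 (mod 361)
320^171 ≡ 1 (mod 361) ✓
Thus |⟨320⟩| = ord(320) = 171.
The index is φ(361) / ord(320) = 342 / 171 = 2.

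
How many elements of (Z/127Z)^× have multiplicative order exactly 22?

0

φ(127) = 127 − 1 = 126 = 2 · 3^2 · 7.
Since (Z/127Z)^× is cyclic of order 126, the number of elements of order d is φ(d) when d | 126 and 0 otherwise.
22 does not divide 126, so no element of (Z/127Z)^× has order 22.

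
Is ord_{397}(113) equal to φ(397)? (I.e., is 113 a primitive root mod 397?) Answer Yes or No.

No

φ(397) = 397 − 1 = 396 = 2^2 · 3^2 · 11.
An element g generates (Z/397Z)^× iff g^(396/q) ≢ 1 (mod 397) for each prime q ∈ {2, 3, 11}.
113^198 ≡ 396 (mod 397)  [q = 2: ≢ 1 ✓]
113^132 ≡ 1 (mod 397)  [q = 3: ≡ 1 ✗]
113^36 ≡ 167 (mod 397)  [q = 11: ≢ 1 ✓]
The check at q = 3 fails, so 113 generates a proper subgroup.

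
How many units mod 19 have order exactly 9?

6

φ(19) = 19 − 1 = 18 = 2 · 3^2.
Since (Z/19Z)^× is cyclic of order 18, the number of elements of order d is φ(d) when d | 18 and 0 otherwise.
9 = 3^2 divides 18, and φ(9) = 6.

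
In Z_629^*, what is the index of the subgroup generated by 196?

24

The order of 196 must divide φ(629) = φ(17·37) = (17−1)·(37−1) = 16·36 = 576 = 2^6 · 3^2.
Divisors of 576: 1, 2, 3, 4, 6, 8, 9, 12, 16, 18, 24, 32, 36, 48, 64, 72, 96, 144, 192, 288, 576.
Test each divisor d:
196^1 ≡ 196
196^2 ≡ 47
196^3 ≡ 406
196^4 ≡ 322
196^6 ≡ 38
196^8 ≡ 528
196^9 ≡ 332
196^12 ≡ 186
196^16 ≡ 137
196^18 ≡ 149
196^24 ≡ 1
So ord_629(196) = 24, hence |⟨196⟩| = 24.
Index = |(Z/629Z)^×| / |⟨196⟩| = 576 / 24 = 24.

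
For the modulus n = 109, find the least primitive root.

6

φ(109) = 109 − 1 = 108 = 2^2 · 3^3.
Test candidates g = 2, 3, … against the prime factors q ∈ {2, 3} of φ(109): g is a generator iff g^(108/q) ≢ 1 for every such q.
g = 2: 2^54 ≡ 108; 2^36 ≡ 1 — hits 1, so not a primitive root.
g = 3: 3^54 ≡ 1 — hits 1, so not a primitive root.
g = 4: 4^54 ≡ 1 — hits 1, so not a primitive root.
g = 5: 5^54 ≡ 1 — hits 1, so not a primitive root.
g = 6: 6^54 ≡ 108; 6^36 ≡ 63 — none is 1, so 6 is a primitive root.
The smallest primitive root modulo 109 is 6.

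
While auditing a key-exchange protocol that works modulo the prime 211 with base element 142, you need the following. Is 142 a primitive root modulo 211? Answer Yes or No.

Yes

φ(211) = 211 − 1 = 210 = 2 · 3 · 5 · 7.
142 is a primitive root mod 211 iff 142^(φ(211)/q) ≢ 1 for every prime q | φ(211), i.e. q ∈ {2, 3, 5, 7}.
142^105 ≡ 210 (mod 211)  [q = 2: ≢ 1 ✓]
142^70 ≡ 196 (mod 211)  [q = 3: ≢ 1 ✓]
142^42 ≡ 71 (mod 211)  [q = 5: ≢ 1 ✓]
142^30 ≡ 171 (mod 211)  [q = 7: ≢ 1 ✓]
Every test exponent gives a nontrivial residue, hence 142 generates the full group.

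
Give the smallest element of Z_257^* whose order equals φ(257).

3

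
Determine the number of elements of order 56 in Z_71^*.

0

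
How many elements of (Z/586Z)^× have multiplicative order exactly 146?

φ(586) = φ(2)·φ(293) = 1·292 = 292 = 2^2 · 73.
Since (Z/586Z)^× is cyclic of order 292, the number of elements of order d is φ(d) when d | 292 and 0 otherwise.
146 = 2 · 73 divides 292, and φ(146) = 72.

72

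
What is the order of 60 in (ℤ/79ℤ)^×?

78

ord(60) | φ(79) = 79 − 1 = 78 = 2 · 3 · 13.
Divisors of 78: 1, 2, 3, 6, 13, 26, 39, 78.
Test each divisor d:
60^1 ≡ 60 (mod 79)
60^2 ≡ 45 (mod 79)
60^3 ≡ 14 (mod 79)
60^6 ≡ 38 (mod 79)
60^13 ≡ 56 (mod 79)
60^26 ≡ 55 (mod 79)
60^39 ≡ 78 (mod 79)
60^78 ≡ 1 (mod 79) ✓
The smallest such exponent is 78, so the order of 60 is 78.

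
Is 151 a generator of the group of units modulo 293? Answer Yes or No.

Yes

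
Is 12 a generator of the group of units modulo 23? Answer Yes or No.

φ(23) = 23 − 1 = 22 = 2 · 11.
An element g generates (Z/23Z)^× iff g^(22/q) ≢ 1 (mod 23) for each prime q ∈ {2, 11}.
12^11 ≡ 1 (mod 23)  [q = 2: ≡ 1 ✗]
12^2 ≡ 6 (mod 23)  [q = 11: ≢ 1 ✓]
12^11 ≡ 1 shows ord(12) | 11, strictly less than φ(23); not a primitive root.

No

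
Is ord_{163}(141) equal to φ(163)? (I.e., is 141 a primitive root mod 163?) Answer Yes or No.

φ(163) = 163 − 1 = 162 = 2 · 3^4.
It suffices to check that the order of 141 is not a proper divisor of 162: compute 141^(162/q) for q ∈ {2, 3}.
141^81 ≡ 162 (mod 163)  [q = 2: ≢ 1 ✓]
141^54 ≡ 1 (mod 163)  [q = 3: ≡ 1 ✗]
Since 141^54 ≡ 1, the order of 141 divides 54 < 162, so 141 is not a primitive root.

No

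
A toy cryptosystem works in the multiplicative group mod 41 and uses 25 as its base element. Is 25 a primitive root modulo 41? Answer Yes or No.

No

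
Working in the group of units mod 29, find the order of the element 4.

ord(4) | φ(29) = 29 − 1 = 28 = 2^2 · 7.
Divisors of 28: 1, 2, 4, 7, 14, 28.
Test each divisor d:
4^1 ≡ 4 (mod 29)
4^2 ≡ 16 (mod 29)
4^4 ≡ 24 (mod 29)
4^7 ≡ 28 (mod 29)
4^14 ≡ 1 (mod 29) ✓
So ord_29(4) = 14.

14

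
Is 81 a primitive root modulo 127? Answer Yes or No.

φ(127) = 127 − 1 = 126 = 2 · 3^2 · 7.
81 is a primitive root mod 127 iff 81^(φ(127)/q) ≢ 1 for every prime q | φ(127), i.e. q ∈ {2, 3, 7}.
81^63 ≡ 1 (mod 127)  [q = 2: ≡ 1 ✗]
81^42 ≡ 107 (mod 127)  [q = 3: ≢ 1 ✓]
81^18 ≡ 2 (mod 127)  [q = 7: ≢ 1 ✓]
81^63 ≡ 1 shows ord(81) | 63, strictly less than φ(127); not a primitive root.

No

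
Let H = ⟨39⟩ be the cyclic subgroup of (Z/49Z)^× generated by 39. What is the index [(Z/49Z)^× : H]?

2

The order of 39 must divide φ(49) = φ(7^2) = 7·(7−1) = 42 = 2 · 3 · 7.
Divisors of 42: 1, 2, 3, 6, 7, 14, 21, 42.
Check 39^d mod 49 for each divisor in increasing order:
39^1 ≡ 39
39^2 ≡ 2
39^3 ≡ 29
39^6 ≡ 8
39^7 ≡ 18
39^14 ≡ 30
39^21 ≡ 1
Thus |⟨39⟩| = ord(39) = 21.
Index = |(Z/49Z)^×| / |⟨39⟩| = 42 / 21 = 2.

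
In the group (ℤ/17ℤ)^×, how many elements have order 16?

φ(17) = 17 − 1 = 16 = 2^4.
(Z/17Z)^× is cyclic (|G| = 16); a cyclic group of order m has exactly φ(d) elements of each order d | m, and none otherwise.
16 = 2^4 divides 16, and φ(16) = 8.

8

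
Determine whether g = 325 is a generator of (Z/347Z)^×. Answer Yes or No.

No

φ(347) = 347 − 1 = 346 = 2 · 173.
An element g generates (Z/347Z)^× iff g^(346/q) ≢ 1 (mod 347) for each prime q ∈ {2, 173}.
325^173 ≡ 1 (mod 347)  [q = 2: ≡ 1 ✗]
325^2 ≡ 137 (mod 347)  [q = 173: ≢ 1 ✓]
325^173 ≡ 1 shows ord(325) | 173, strictly less than φ(347); not a primitive root.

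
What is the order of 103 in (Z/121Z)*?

55

The order of 103 must divide φ(121) = φ(11^2) = 11·(11−1) = 110 = 2 · 5 · 11.
Divisors of 110: 1, 2, 5, 10, 11, 22, 55, 110.
Check 103^d mod 121 for each divisor in increasing order:
103^1 ≡ 103 (mod 121)
103^2 ≡ 82 (mod 121)
103^5 ≡ 89 (mod 121)
103^10 ≡ 56 (mod 121)
103^11 ≡ 81 (mod 121)
103^22 ≡ 27 (mod 121)
103^55 ≡ 1 (mod 121) ✓
The smallest such exponent is 55, so the order of 103 is 55.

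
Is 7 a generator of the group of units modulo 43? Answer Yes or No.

φ(43) = 43 − 1 = 42 = 2 · 3 · 7.
Test 7^(42/q) mod 43 for each prime factor q of 42:
7^21 ≡ 42 (mod 43)  [q = 2: ≢ 1 ✓]
7^14 ≡ 6 (mod 43)  [q = 3: ≢ 1 ✓]
7^6 ≡ 1 (mod 43)  [q = 7: ≡ 1 ✗]
Since 7^6 ≡ 1, the order of 7 divides 6 < 42, so 7 is not a primitive root.

No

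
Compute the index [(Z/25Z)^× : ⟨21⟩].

4

The order of 21 must divide φ(25) = φ(5^2) = 5·(5−1) = 20 = 2^2 · 5.
Divisors of 20: 1, 2, 4, 5, 10, 20.
Check 21^d mod 25 for each divisor in increasing order:
21^1 ≡ 21 (mod 25)
21^2 ≡ 16 (mod 25)
21^4 ≡ 6 (mod 25)
21^5 ≡ 1 (mod 25) ✓
The order of 21 is 5, so the subgroup it generates has 5 elements.
[(Z/25Z)^× : ⟨21⟩] = 20/5 = 4.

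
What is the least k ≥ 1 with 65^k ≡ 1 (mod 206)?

102

Since 65 ∈ (Z/206Z)^×, its order divides φ(206) = φ(2)·φ(103) = 1·102 = 102 = 2 · 3 · 17.
Divisors of 102: 1, 2, 3, 6, 17, 34, 51, 102.
Check 65^d mod 206 for each divisor in increasing order:
65^1 ≡ 65 (mod 206)
65^2 ≡ 105 (mod 206)
65^3 ≡ 27 (mod 206)
65^6 ≡ 111 (mod 206)
65^17 ≡ 57 (mod 206)
65^34 ≡ 159 (mod 206)
65^51 ≡ 205 (mod 206)
65^102 ≡ 1 (mod 206) ✓
Therefore the multiplicative order of 65 modulo 206 is 102.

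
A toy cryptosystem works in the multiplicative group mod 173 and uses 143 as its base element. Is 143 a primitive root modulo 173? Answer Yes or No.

Yes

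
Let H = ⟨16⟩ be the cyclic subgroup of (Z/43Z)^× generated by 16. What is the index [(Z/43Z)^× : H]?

Since 16 ∈ (Z/43Z)^×, its order divides φ(43) = 43 − 1 = 42 = 2 · 3 · 7.
Divisors of 42: 1, 2, 3, 6, 7, 14, 21, 42.
Test each divisor d:
16^1 ≡ 16
16^2 ≡ 41
16^3 ≡ 11
16^6 ≡ 35
16^7 ≡ 1
So ord_43(16) = 7, hence |⟨16⟩| = 7.
Index = |(Z/43Z)^×| / |⟨16⟩| = 42 / 7 = 6.

6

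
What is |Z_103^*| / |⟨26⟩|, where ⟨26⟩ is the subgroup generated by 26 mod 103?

2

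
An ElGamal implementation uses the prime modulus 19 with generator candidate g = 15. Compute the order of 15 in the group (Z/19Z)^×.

Since 15 ∈ (Z/19Z)^×, its order divides φ(19) = 19 − 1 = 18 = 2 · 3^2.
Divisors of 18: 1, 2, 3, 6, 9, 18.
Compute 15^d (mod 19) for the divisors d until we hit 1:
15^1 ≡ 15 (mod 19)
15^2 ≡ 16 (mod 19)
15^3 ≡ 12 (mod 19)
15^6 ≡ 11 (mod 19)
15^9 ≡ 18 (mod 19)
15^18 ≡ 1 (mod 19) ✓
Therefore the multiplicative order of 15 modulo 19 is 18.

18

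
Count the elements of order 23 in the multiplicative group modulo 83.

0

φ(83) = 83 − 1 = 82 = 2 · 41.
Since (Z/83Z)^× is cyclic of order 82, the number of elements of order d is φ(d) when d | 82 and 0 otherwise.
23 does not divide 82, so no element of (Z/83Z)^× has order 23.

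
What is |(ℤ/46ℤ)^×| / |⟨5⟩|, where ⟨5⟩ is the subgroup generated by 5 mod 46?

1

By Lagrange's theorem, ord_46(5) divides φ(46) = φ(2)·φ(23) = 1·22 = 22 = 2 · 11.
Divisors of 22: 1, 2, 11, 22.
Check 5^d mod 46 for each divisor in increasing order:
5^1 ≡ 5
5^2 ≡ 25
5^11 ≡ 45
5^22 ≡ 1
So ord_46(5) = 22, hence |⟨5⟩| = 22.
Index = |(Z/46Z)^×| / |⟨5⟩| = 22 / 22 = 1.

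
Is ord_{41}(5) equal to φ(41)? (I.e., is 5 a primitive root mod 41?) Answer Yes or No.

No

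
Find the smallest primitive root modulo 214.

φ(214) = φ(2)·φ(107) = 1·106 = 106 = 2 · 53.
Test candidates g = 2, 3, … against the prime factors q ∈ {2, 53} of φ(214): g is a generator iff g^(106/q) ≢ 1 for every such q.
g = 2: gcd(2, 214) = 2 > 1, not a unit — skip.
g = 3: 3^53 ≡ 1 — hits 1, so not a primitive root.
g = 4: gcd(4, 214) = 2 > 1, not a unit — skip.
g = 5: 5^53 ≡ 213; 5^2 ≡ 25 — none is 1, so 5 is a primitive root.
Hence the least primitive root of 214 is 5.

5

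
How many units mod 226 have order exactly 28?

φ(226) = φ(2)·φ(113) = 1·112 = 112 = 2^4 · 7.
In a cyclic group of order 112, there are φ(d) elements of order d for each divisor d of 112, and zero for non-divisors.
28 = 2^2 · 7 divides 112, and φ(28) = 12.

12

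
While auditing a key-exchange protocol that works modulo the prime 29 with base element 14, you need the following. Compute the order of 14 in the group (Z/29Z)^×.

Since 14 ∈ (Z/29Z)^×, its order divides φ(29) = 29 − 1 = 28 = 2^2 · 7.
Divisors of 28: 1, 2, 4, 7, 14, 28.
Check 14^d mod 29 for each divisor in increasing order:
14^1 ≡ 14 (mod 29)
14^2 ≡ 22 (mod 29)
14^4 ≡ 20 (mod 29)
14^7 ≡ 12 (mod 29)
14^14 ≡ 28 (mod 29)
14^28 ≡ 1 (mod 29) ✓
Therefore the multiplicative order of 14 modulo 29 is 28.

28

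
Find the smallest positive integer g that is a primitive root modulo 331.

3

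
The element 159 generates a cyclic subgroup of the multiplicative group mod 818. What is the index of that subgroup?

2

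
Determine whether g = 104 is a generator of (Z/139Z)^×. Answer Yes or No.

φ(139) = 139 − 1 = 138 = 2 · 3 · 23.
An element g generates (Z/139Z)^× iff g^(138/q) ≢ 1 (mod 139) for each prime q ∈ {2, 3, 23}.
104^69 ≡ 138 (mod 139)  [q = 2: ≢ 1 ✓]
104^46 ≡ 96 (mod 139)  [q = 3: ≢ 1 ✓]
104^6 ≡ 77 (mod 139)  [q = 23: ≢ 1 ✓]
Every test exponent gives a nontrivial residue, hence 104 generates the full group.

Yes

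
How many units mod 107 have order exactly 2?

1

φ(107) = 107 − 1 = 106 = 2 · 53.
(Z/107Z)^× is cyclic (|G| = 106); a cyclic group of order m has exactly φ(d) elements of each order d | m, and none otherwise.
2 | 106, and φ(2) = 2 − 1 = 1.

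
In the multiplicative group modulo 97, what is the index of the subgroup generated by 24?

4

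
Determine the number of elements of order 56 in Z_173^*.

φ(173) = 173 − 1 = 172 = 2^2 · 43.
(Z/173Z)^× is cyclic (|G| = 172); a cyclic group of order m has exactly φ(d) elements of each order d | m, and none otherwise.
56 does not divide 172, so no element of (Z/173Z)^× has order 56.

0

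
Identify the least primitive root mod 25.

2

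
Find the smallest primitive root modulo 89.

3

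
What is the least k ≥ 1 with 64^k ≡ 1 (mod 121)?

55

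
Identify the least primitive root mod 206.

5

φ(206) = φ(2)·φ(103) = 1·102 = 102 = 2 · 3 · 17.
Test candidates g = 2, 3, … against the prime factors q ∈ {2, 3, 17} of φ(206): g is a generator iff g^(102/q) ≢ 1 for every such q.
g = 2: gcd(2, 206) = 2 > 1, not a unit — skip.
g = 3: 3^51 ≡ 205; 3^34 ≡ 1 — hits 1, so not a primitive root.
g = 4: gcd(4, 206) = 2 > 1, not a unit — skip.
g = 5: 5^51 ≡ 205; 5^34 ≡ 159; 5^6 ≡ 175 — none is 1, so 5 is a primitive root.
Hence the least primitive root of 206 is 5.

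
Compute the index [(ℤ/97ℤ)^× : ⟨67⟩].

3

Since 67 ∈ (Z/97Z)^×, its order divides φ(97) = 97 − 1 = 96 = 2^5 · 3.
Divisors of 96: 1, 2, 3, 4, 6, 8, 12, 16, 24, 32, 48, 96.
Evaluate successive powers at the divisors of 96:
67^1 ≡ 67
67^2 ≡ 27
67^3 ≡ 63
67^4 ≡ 50
67^6 ≡ 89
67^8 ≡ 75
67^12 ≡ 64
67^16 ≡ 96
67^24 ≡ 22
67^32 ≡ 1
The order of 67 is 32, so the subgroup it generates has 32 elements.
Index = |(Z/97Z)^×| / |⟨67⟩| = 96 / 32 = 3.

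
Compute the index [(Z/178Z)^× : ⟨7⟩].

1

ord(7) | φ(178) = φ(2)·φ(89) = 1·88 = 88 = 2^3 · 11.
Divisors of 88: 1, 2, 4, 8, 11, 22, 44, 88.
Compute 7^d (mod 178) for the divisors d until we hit 1:
7^1 ≡ 7 (mod 178)
7^2 ≡ 49 (mod 178)
7^4 ≡ 87 (mod 178)
7^8 ≡ 93 (mod 178)
7^11 ≡ 37 (mod 178)
7^22 ≡ 123 (mod 178)
7^44 ≡ 177 (mod 178)
7^88 ≡ 1 (mod 178) ✓
So ord_178(7) = 88, hence |⟨7⟩| = 88.
Index = |(Z/178Z)^×| / |⟨7⟩| = 88 / 88 = 1.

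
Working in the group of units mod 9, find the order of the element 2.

By Lagrange's theorem, ord_9(2) divides φ(9) = φ(3^2) = 3·(3−1) = 6 = 2 · 3.
Divisors of 6: 1, 2, 3, 6.
Check 2^d mod 9 for each divisor in increasing order:
2^1 ≡ 2 (mod 9)
2^2 ≡ 4 (mod 9)
2^3 ≡ 8 (mod 9)
2^6 ≡ 1 (mod 9) ✓
The smallest such exponent is 6, so the order of 2 is 6.

6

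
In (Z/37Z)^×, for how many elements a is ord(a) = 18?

6

φ(37) = 37 − 1 = 36 = 2^2 · 3^2.
In a cyclic group of order 36, there are φ(d) elements of order d for each divisor d of 36, and zero for non-divisors.
18 = 2 · 3^2 divides 36, and φ(18) = 6.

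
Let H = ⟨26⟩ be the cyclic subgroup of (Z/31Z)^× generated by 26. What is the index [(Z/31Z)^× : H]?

5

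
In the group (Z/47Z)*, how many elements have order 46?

22

φ(47) = 47 − 1 = 46 = 2 · 23.
Since (Z/47Z)^× is cyclic of order 46, the number of elements of order d is φ(d) when d | 46 and 0 otherwise.
46 = 2 · 23 divides 46, and φ(46) = 22.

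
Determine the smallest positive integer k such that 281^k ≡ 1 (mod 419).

209

The order of 281 must divide φ(419) = 419 − 1 = 418 = 2 · 11 · 19.
Divisors of 418: 1, 2, 11, 19, 22, 38, 209, 418.
Test each divisor d:
281^1 ≡ 281
281^2 ≡ 189
281^11 ≡ 47
281^19 ≡ 152
281^22 ≡ 114
281^38 ≡ 59
281^209 ≡ 1
Hence ord(281) = 209.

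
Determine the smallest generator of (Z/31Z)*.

φ(31) = 31 − 1 = 30 = 2 · 3 · 5.
Test candidates g = 2, 3, … against the prime factors q ∈ {2, 3, 5} of φ(31): g is a generator iff g^(30/q) ≢ 1 for every such q.
g = 2: 2^15 ≡ 1 — hits 1, so not a primitive root.
g = 3: 3^15 ≡ 30; 3^10 ≡ 25; 3^6 ≡ 16 — none is 1, so 3 is a primitive root.
So 3 is the smallest generator of (Z/31Z)^×.

3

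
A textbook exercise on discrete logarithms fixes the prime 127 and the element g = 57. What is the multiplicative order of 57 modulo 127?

126

ord(57) | φ(127) = 127 − 1 = 126 = 2 · 3^2 · 7.
Divisors of 126: 1, 2, 3, 6, 7, 9, 14, 18, 21, 42, 63, 126.
Compute 57^d (mod 127) for the divisors d until we hit 1:
57^1 ≡ 57 (mod 127)
57^2 ≡ 74 (mod 127)
57^3 ≡ 27 (mod 127)
57^6 ≡ 94 (mod 127)
57^7 ≡ 24 (mod 127)
57^9 ≡ 125 (mod 127)
57^14 ≡ 68 (mod 127)
57^18 ≡ 4 (mod 127)
57^21 ≡ 108 (mod 127)
57^42 ≡ 107 (mod 127)
57^63 ≡ 126 (mod 127)
57^126 ≡ 1 (mod 127) ✓
So ord_127(57) = 126.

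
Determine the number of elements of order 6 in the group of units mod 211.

2

φ(211) = 211 − 1 = 210 = 2 · 3 · 5 · 7.
Since (Z/211Z)^× is cyclic of order 210, the number of elements of order d is φ(d) when d | 210 and 0 otherwise.
6 = 2 · 3 divides 210, and φ(6) = 2.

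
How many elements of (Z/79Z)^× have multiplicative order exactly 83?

0

φ(79) = 79 − 1 = 78 = 2 · 3 · 13.
In a cyclic group of order 78, there are φ(d) elements of order d for each divisor d of 78, and zero for non-divisors.
83 does not divide 78, so no element of (Z/79Z)^× has order 83.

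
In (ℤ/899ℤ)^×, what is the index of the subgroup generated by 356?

By Lagrange's theorem, ord_899(356) divides φ(899) = φ(29·31) = (29−1)·(31−1) = 28·30 = 840 = 2^3 · 3 · 5 · 7.
Divisors of 840: 1, 2, 3, 4, 5, 6, 7, 8, 10, 12, 14, 15, 20, 21, 24, 28, 30, 35, 40, 42, 56, 60, 70, 84, 105, 120, 140, 168, 210, 280, 420, 840.
Compute 356^d (mod 899) for the divisors d until we hit 1:
356^1 ≡ 356 (mod 899)
356^2 ≡ 876 (mod 899)
356^3 ≡ 802 (mod 899)
356^4 ≡ 529 (mod 899)
356^5 ≡ 433 (mod 899)
356^6 ≡ 419 (mod 899)
356^7 ≡ 829 (mod 899)
356^8 ≡ 252 (mod 899)
356^10 ≡ 497 (mod 899)
356^12 ≡ 256 (mod 899)
356^14 ≡ 405 (mod 899)
356^15 ≡ 340 (mod 899)
356^20 ≡ 683 (mod 899)
356^21 ≡ 418 (mod 899)
356^24 ≡ 808 (mod 899)
356^28 ≡ 407 (mod 899)
356^30 ≡ 528 (mod 899)
356^35 ≡ 278 (mod 899)
356^40 ≡ 807 (mod 899)
356^42 ≡ 318 (mod 899)
356^56 ≡ 233 (mod 899)
356^60 ≡ 94 (mod 899)
356^70 ≡ 869 (mod 899)
356^84 ≡ 436 (mod 899)
356^105 ≡ 650 (mod 899)
356^120 ≡ 745 (mod 899)
356^140 ≡ 1 (mod 899) ✓
Thus |⟨356⟩| = ord(356) = 140.
The index is φ(899) / ord(356) = 840 / 140 = 6.

6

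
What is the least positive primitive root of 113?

3

φ(113) = 113 − 1 = 112 = 2^4 · 7.
Test candidates g = 2, 3, … against the prime factors q ∈ {2, 7} of φ(113): g is a generator iff g^(112/q) ≢ 1 for every such q.
g = 2: 2^56 ≡ 1 — hits 1, so not a primitive root.
g = 3: 3^56 ≡ 112; 3^16 ≡ 49 — none is 1, so 3 is a primitive root.
The smallest primitive root modulo 113 is 3.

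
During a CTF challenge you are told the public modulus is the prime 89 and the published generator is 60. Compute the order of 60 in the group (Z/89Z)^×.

88

The order of 60 must divide φ(89) = 89 − 1 = 88 = 2^3 · 11.
Divisors of 88: 1, 2, 4, 8, 11, 22, 44, 88.
Compute 60^d (mod 89) for the divisors d until we hit 1:
60^1 ≡ 60
60^2 ≡ 40
60^4 ≡ 87
60^8 ≡ 4
60^11 ≡ 77
60^22 ≡ 55
60^44 ≡ 88
60^88 ≡ 1
Hence ord(60) = 88.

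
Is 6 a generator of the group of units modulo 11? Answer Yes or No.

Yes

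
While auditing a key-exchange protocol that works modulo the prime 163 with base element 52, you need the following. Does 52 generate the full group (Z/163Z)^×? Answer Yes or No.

Yes

φ(163) = 163 − 1 = 162 = 2 · 3^4.
An element g generates (Z/163Z)^× iff g^(162/q) ≢ 1 (mod 163) for each prime q ∈ {2, 3}.
52^81 ≡ 162 (mod 163)  [q = 2: ≢ 1 ✓]
52^54 ≡ 58 (mod 163)  [q = 3: ≢ 1 ✓]
Every test exponent gives a nontrivial residue, hence 52 generates the full group.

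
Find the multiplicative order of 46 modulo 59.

ord(46) | φ(59) = 59 − 1 = 58 = 2 · 29.
Divisors of 58: 1, 2, 29, 58.
Check 46^d mod 59 for each divisor in increasing order:
46^1 ≡ 46 (mod 59)
46^2 ≡ 51 (mod 59)
46^29 ≡ 1 (mod 59) ✓
Therefore the multiplicative order of 46 modulo 59 is 29.

29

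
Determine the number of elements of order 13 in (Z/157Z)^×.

12

φ(157) = 157 − 1 = 156 = 2^2 · 3 · 13.
Since (Z/157Z)^× is cyclic of order 156, the number of elements of order d is φ(d) when d | 156 and 0 otherwise.
13 | 156, and φ(13) = 13 − 1 = 12.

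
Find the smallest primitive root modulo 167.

5

φ(167) = 167 − 1 = 166 = 2 · 83.
g is a primitive root iff g^(166/q) ≢ 1 (mod 167) for each prime q ∈ {2, 83}.
g = 2: 2^83 ≡ 1 — hits 1, so not a primitive root.
g = 3: 3^83 ≡ 1 — hits 1, so not a primitive root.
g = 4: 4^83 ≡ 1 — hits 1, so not a primitive root.
g = 5: 5^83 ≡ 166; 5^2 ≡ 25 — none is 1, so 5 is a primitive root.
So 5 is the smallest generator of (Z/167Z)^×.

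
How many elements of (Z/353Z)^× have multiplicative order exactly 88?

φ(353) = 353 − 1 = 352 = 2^5 · 11.
In a cyclic group of order 352, there are φ(d) elements of order d for each divisor d of 352, and zero for non-divisors.
88 = 2^3 · 11 divides 352, and φ(88) = 40.

40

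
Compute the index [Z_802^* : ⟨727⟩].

1

The order of 727 must divide φ(802) = φ(2)·φ(401) = 1·400 = 400 = 2^4 · 5^2.
Divisors of 400: 1, 2, 4, 5, 8, 10, 16, 20, 25, 40, 50, 80, 100, 200, 400.
Check 727^d mod 802 for each divisor in increasing order:
727^1 ≡ 727 (mod 802)
727^2 ≡ 11 (mod 802)
727^4 ≡ 121 (mod 802)
727^5 ≡ 549 (mod 802)
727^8 ≡ 205 (mod 802)
727^10 ≡ 651 (mod 802)
727^16 ≡ 321 (mod 802)
727^20 ≡ 345 (mod 802)
727^25 ≡ 133 (mod 802)
727^40 ≡ 329 (mod 802)
727^50 ≡ 45 (mod 802)
727^80 ≡ 773 (mod 802)
727^100 ≡ 421 (mod 802)
727^200 ≡ 801 (mod 802)
727^400 ≡ 1 (mod 802) ✓
So ord_802(727) = 400, hence |⟨727⟩| = 400.
[(Z/802Z)^× : ⟨727⟩] = 400/400 = 1.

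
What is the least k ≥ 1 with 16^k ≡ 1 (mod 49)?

21

Since 16 ∈ (Z/49Z)^×, its order divides φ(49) = φ(7^2) = 7·(7−1) = 42 = 2 · 3 · 7.
Divisors of 42: 1, 2, 3, 6, 7, 14, 21, 42.
Evaluate successive powers at the divisors of 42:
16^1 ≡ 16 (mod 49)
16^2 ≡ 11 (mod 49)
16^3 ≡ 29 (mod 49)
16^6 ≡ 8 (mod 49)
16^7 ≡ 30 (mod 49)
16^14 ≡ 18 (mod 49)
16^21 ≡ 1 (mod 49) ✓
The smallest such exponent is 21, so the order of 16 is 21.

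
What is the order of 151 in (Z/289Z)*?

By Lagrange's theorem, ord_289(151) divides φ(289) = φ(17^2) = 17·(17−1) = 272 = 2^4 · 17.
Divisors of 272: 1, 2, 4, 8, 16, 17, 34, 68, 136, 272.
Compute 151^d (mod 289) for the divisors d until we hit 1:
151^1 ≡ 151 (mod 289)
151^2 ≡ 259 (mod 289)
151^4 ≡ 33 (mod 289)
151^8 ≡ 222 (mod 289)
151^16 ≡ 154 (mod 289)
151^17 ≡ 134 (mod 289)
151^34 ≡ 38 (mod 289)
151^68 ≡ 288 (mod 289)
151^136 ≡ 1 (mod 289) ✓
So ord_289(151) = 136.

136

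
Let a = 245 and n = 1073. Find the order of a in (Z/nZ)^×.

ord(245) | φ(1073) = φ(29·37) = (29−1)·(37−1) = 28·36 = 1008 = 2^4 · 3^2 · 7.
Divisors of 1008: 1, 2, 3, 4, 6, 7, 8, 9, 12, 14, 16, 18, 21, 24, 28, 36, 42, 48, 56, 63, 72, 84, 112, 126, 144, 168, 252, 336, 504, 1008.
Compute 245^d (mod 1073) for the divisors d until we hit 1:
245^1 ≡ 245 (mod 1073)
245^2 ≡ 1010 (mod 1073)
245^3 ≡ 660 (mod 1073)
245^4 ≡ 750 (mod 1073)
245^6 ≡ 1035 (mod 1073)
245^7 ≡ 347 (mod 1073)
245^8 ≡ 248 (mod 1073)
245^9 ≡ 672 (mod 1073)
245^12 ≡ 371 (mod 1073)
245^14 ≡ 233 (mod 1073)
245^16 ≡ 343 (mod 1073)
245^18 ≡ 924 (mod 1073)
245^21 ≡ 376 (mod 1073)
245^24 ≡ 297 (mod 1073)
245^28 ≡ 639 (mod 1073)
245^36 ≡ 741 (mod 1073)
245^42 ≡ 813 (mod 1073)
245^48 ≡ 223 (mod 1073)
245^56 ≡ 581 (mod 1073)
245^63 ≡ 956 (mod 1073)
245^72 ≡ 778 (mod 1073)
245^84 ≡ 1 (mod 1073) ✓
Hence ord(245) = 84.

84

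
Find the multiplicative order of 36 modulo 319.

The order of 36 must divide φ(319) = φ(11·29) = (11−1)·(29−1) = 10·28 = 280 = 2^3 · 5 · 7.
Divisors of 280: 1, 2, 4, 5, 7, 8, 10, 14, 20, 28, 35, 40, 56, 70, 140, 280.
Evaluate successive powers at the divisors of 280:
36^1 ≡ 36 (mod 319)
36^2 ≡ 20 (mod 319)
36^4 ≡ 81 (mod 319)
36^5 ≡ 45 (mod 319)
36^7 ≡ 262 (mod 319)
36^8 ≡ 181 (mod 319)
36^10 ≡ 111 (mod 319)
36^14 ≡ 59 (mod 319)
36^20 ≡ 199 (mod 319)
36^28 ≡ 291 (mod 319)
36^35 ≡ 1 (mod 319) ✓
So ord_319(36) = 35.

35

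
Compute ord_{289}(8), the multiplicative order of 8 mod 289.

136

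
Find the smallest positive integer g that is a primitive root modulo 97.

φ(97) = 97 − 1 = 96 = 2^5 · 3.
g is a primitive root iff g^(96/q) ≢ 1 (mod 97) for each prime q ∈ {2, 3}.
g = 2: 2^48 ≡ 1 — hits 1, so not a primitive root.
g = 3: 3^48 ≡ 1 — hits 1, so not a primitive root.
g = 4: 4^48 ≡ 1 — hits 1, so not a primitive root.
g = 5: 5^48 ≡ 96; 5^32 ≡ 35 — none is 1, so 5 is a primitive root.
So 5 is the smallest generator of (Z/97Z)^×.

5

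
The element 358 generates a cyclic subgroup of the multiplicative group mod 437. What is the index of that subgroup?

The order of 358 must divide φ(437) = φ(19·23) = (19−1)·(23−1) = 18·22 = 396 = 2^2 · 3^2 · 11.
Divisors of 396: 1, 2, 3, 4, 6, 9, 11, 12, 18, 22, 33, 36, 44, 66, 99, 132, 198, 396.
Evaluate successive powers at the divisors of 396:
358^1 ≡ 358 (mod 437)
358^2 ≡ 123 (mod 437)
358^3 ≡ 334 (mod 437)
358^4 ≡ 271 (mod 437)
358^6 ≡ 121 (mod 437)
358^9 ≡ 210 (mod 437)
358^11 ≡ 47 (mod 437)
358^12 ≡ 220 (mod 437)
358^18 ≡ 400 (mod 437)
358^22 ≡ 24 (mod 437)
358^33 ≡ 254 (mod 437)
358^36 ≡ 58 (mod 437)
358^44 ≡ 139 (mod 437)
358^66 ≡ 277 (mod 437)
358^99 ≡ 1 (mod 437) ✓
The order of 358 is 99, so the subgroup it generates has 99 elements.
Index = |(Z/437Z)^×| / |⟨358⟩| = 396 / 99 = 4.

4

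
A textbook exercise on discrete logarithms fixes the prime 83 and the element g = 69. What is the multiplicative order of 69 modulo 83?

The order of 69 must divide φ(83) = 83 − 1 = 82 = 2 · 41.
Divisors of 82: 1, 2, 41, 82.
Test each divisor d:
69^1 ≡ 69
69^2 ≡ 30
69^41 ≡ 1
The smallest such exponent is 41, so the order of 69 is 41.

41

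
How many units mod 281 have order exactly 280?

φ(281) = 281 − 1 = 280 = 2^3 · 5 · 7.
In a cyclic group of order 280, there are φ(d) elements of order d for each divisor d of 280, and zero for non-divisors.
280 = 2^3 · 5 · 7 divides 280, and φ(280) = 96.

96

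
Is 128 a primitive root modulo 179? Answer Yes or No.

Yes

φ(179) = 179 − 1 = 178 = 2 · 89.
128 is a primitive root mod 179 iff 128^(φ(179)/q) ≢ 1 for every prime q | φ(179), i.e. q ∈ {2, 89}.
128^89 ≡ 178 (mod 179)  [q = 2: ≢ 1 ✓]
128^2 ≡ 95 (mod 179)  [q = 89: ≢ 1 ✓]
None equal 1, so ord_179(128) = 178: 128 is a primitive root.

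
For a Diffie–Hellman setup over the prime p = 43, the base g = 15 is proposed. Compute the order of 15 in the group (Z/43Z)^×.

21

Since 15 ∈ (Z/43Z)^×, its order divides φ(43) = 43 − 1 = 42 = 2 · 3 · 7.
Divisors of 42: 1, 2, 3, 6, 7, 14, 21, 42.
Compute 15^d (mod 43) for the divisors d until we hit 1:
15^1 ≡ 15 (mod 43)
15^2 ≡ 10 (mod 43)
15^3 ≡ 21 (mod 43)
15^6 ≡ 11 (mod 43)
15^7 ≡ 36 (mod 43)
15^14 ≡ 6 (mod 43)
15^21 ≡ 1 (mod 43) ✓
Hence ord(15) = 21.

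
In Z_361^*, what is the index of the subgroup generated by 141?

3

By Lagrange's theorem, ord_361(141) divides φ(361) = φ(19^2) = 19·(19−1) = 342 = 2 · 3^2 · 19.
Divisors of 342: 1, 2, 3, 6, 9, 18, 19, 38, 57, 114, 171, 342.
Check 141^d mod 361 for each divisor in increasing order:
141^1 ≡ 141 (mod 361)
141^2 ≡ 26 (mod 361)
141^3 ≡ 56 (mod 361)
141^6 ≡ 248 (mod 361)
141^9 ≡ 170 (mod 361)
141^18 ≡ 20 (mod 361)
141^19 ≡ 293 (mod 361)
141^38 ≡ 292 (mod 361)
141^57 ≡ 360 (mod 361)
141^114 ≡ 1 (mod 361) ✓
The order of 141 is 114, so the subgroup it generates has 114 elements.
Index = |(Z/361Z)^×| / |⟨141⟩| = 342 / 114 = 3.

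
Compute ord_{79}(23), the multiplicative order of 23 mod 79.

By Lagrange's theorem, ord_79(23) divides φ(79) = 79 − 1 = 78 = 2 · 3 · 13.
Divisors of 78: 1, 2, 3, 6, 13, 26, 39, 78.
Test each divisor d:
23^1 ≡ 23 (mod 79)
23^2 ≡ 55 (mod 79)
23^3 ≡ 1 (mod 79) ✓
Hence ord(23) = 3.

3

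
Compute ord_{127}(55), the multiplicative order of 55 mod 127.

126

The order of 55 must divide φ(127) = 127 − 1 = 126 = 2 · 3^2 · 7.
Divisors of 126: 1, 2, 3, 6, 7, 9, 14, 18, 21, 42, 63, 126.
Test each divisor d:
55^1 ≡ 55 (mod 127)
55^2 ≡ 104 (mod 127)
55^3 ≡ 5 (mod 127)
55^6 ≡ 25 (mod 127)
55^7 ≡ 105 (mod 127)
55^9 ≡ 125 (mod 127)
55^14 ≡ 103 (mod 127)
55^18 ≡ 4 (mod 127)
55^21 ≡ 20 (mod 127)
55^42 ≡ 19 (mod 127)
55^63 ≡ 126 (mod 127)
55^126 ≡ 1 (mod 127) ✓
Hence ord(55) = 126.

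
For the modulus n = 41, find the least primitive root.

6

φ(41) = 41 − 1 = 40 = 2^3 · 5.
g is a primitive root iff g^(40/q) ≢ 1 (mod 41) for each prime q ∈ {2, 5}.
g = 2: 2^20 ≡ 1 — hits 1, so not a primitive root.
g = 3: 3^20 ≡ 40; 3^8 ≡ 1 — hits 1, so not a primitive root.
g = 4: 4^20 ≡ 1 — hits 1, so not a primitive root.
g = 5: 5^20 ≡ 1 — hits 1, so not a primitive root.
g = 6: 6^20 ≡ 40; 6^8 ≡ 10 — none is 1, so 6 is a primitive root.
The smallest primitive root modulo 41 is 6.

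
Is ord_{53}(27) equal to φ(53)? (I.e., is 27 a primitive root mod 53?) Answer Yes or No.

φ(53) = 53 − 1 = 52 = 2^2 · 13.
It suffices to check that the order of 27 is not a proper divisor of 52: compute 27^(52/q) for q ∈ {2, 13}.
27^26 ≡ 52 (mod 53)  [q = 2: ≢ 1 ✓]
27^4 ≡ 10 (mod 53)  [q = 13: ≢ 1 ✓]
All checks pass, so 27 has order 52 and is a primitive root modulo 53.

Yes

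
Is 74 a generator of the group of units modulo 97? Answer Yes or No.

φ(97) = 97 − 1 = 96 = 2^5 · 3.
An element g generates (Z/97Z)^× iff g^(96/q) ≢ 1 (mod 97) for each prime q ∈ {2, 3}.
74^48 ≡ 96 (mod 97)  [q = 2: ≢ 1 ✓]
74^32 ≡ 61 (mod 97)  [q = 3: ≢ 1 ✓]
Every test exponent gives a nontrivial residue, hence 74 generates the full group.

Yes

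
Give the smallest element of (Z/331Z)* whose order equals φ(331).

3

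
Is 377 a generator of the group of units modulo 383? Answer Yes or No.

Yes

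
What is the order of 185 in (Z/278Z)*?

69

ord(185) | φ(278) = φ(2)·φ(139) = 1·138 = 138 = 2 · 3 · 23.
Divisors of 138: 1, 2, 3, 6, 23, 46, 69, 138.
Compute 185^d (mod 278) for the divisors d until we hit 1:
185^1 ≡ 185
185^2 ≡ 31
185^3 ≡ 175
185^6 ≡ 45
185^23 ≡ 181
185^46 ≡ 235
185^69 ≡ 1
The smallest such exponent is 69, so the order of 185 is 69.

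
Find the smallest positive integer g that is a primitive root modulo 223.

φ(223) = 223 − 1 = 222 = 2 · 3 · 37.
Test candidates g = 2, 3, … against the prime factors q ∈ {2, 3, 37} of φ(223): g is a generator iff g^(222/q) ≢ 1 for every such q.
g = 2: 2^111 ≡ 1 — hits 1, so not a primitive root.
g = 3: 3^111 ≡ 222; 3^74 ≡ 183; 3^6 ≡ 60 — none is 1, so 3 is a primitive root.
The smallest primitive root modulo 223 is 3.

3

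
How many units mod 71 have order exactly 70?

φ(71) = 71 − 1 = 70 = 2 · 5 · 7.
(Z/71Z)^× is cyclic (|G| = 70); a cyclic group of order m has exactly φ(d) elements of each order d | m, and none otherwise.
70 = 2 · 5 · 7 divides 70, and φ(70) = 24.

24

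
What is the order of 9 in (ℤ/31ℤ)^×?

15

Since 9 ∈ (Z/31Z)^×, its order divides φ(31) = 31 − 1 = 30 = 2 · 3 · 5.
Divisors of 30: 1, 2, 3, 5, 6, 10, 15, 30.
Compute 9^d (mod 31) for the divisors d until we hit 1:
9^1 ≡ 9 (mod 31)
9^2 ≡ 19 (mod 31)
9^3 ≡ 16 (mod 31)
9^5 ≡ 25 (mod 31)
9^6 ≡ 8 (mod 31)
9^10 ≡ 5 (mod 31)
9^15 ≡ 1 (mod 31) ✓
The smallest such exponent is 15, so the order of 9 is 15.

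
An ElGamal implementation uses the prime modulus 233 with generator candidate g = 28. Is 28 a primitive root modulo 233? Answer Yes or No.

No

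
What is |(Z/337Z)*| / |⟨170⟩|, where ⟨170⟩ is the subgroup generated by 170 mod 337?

2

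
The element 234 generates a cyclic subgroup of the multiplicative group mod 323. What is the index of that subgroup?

8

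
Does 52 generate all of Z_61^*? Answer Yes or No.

φ(61) = 61 − 1 = 60 = 2^2 · 3 · 5.
Test 52^(60/q) mod 61 for each prime factor q of 60:
52^30 ≡ 1 (mod 61)  [q = 2: ≡ 1 ✗]
52^20 ≡ 1 (mod 61)  [q = 3: ≡ 1 ✗]
52^12 ≡ 20 (mod 61)  [q = 5: ≢ 1 ✓]
52^30 ≡ 1 shows ord(52) | 30, strictly less than φ(61); not a primitive root.

No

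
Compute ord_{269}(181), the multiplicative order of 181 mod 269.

268

ord(181) | φ(269) = 269 − 1 = 268 = 2^2 · 67.
Divisors of 268: 1, 2, 4, 67, 134, 268.
Evaluate successive powers at the divisors of 268:
181^1 ≡ 181 (mod 269)
181^2 ≡ 212 (mod 269)
181^4 ≡ 21 (mod 269)
181^67 ≡ 82 (mod 269)
181^134 ≡ 268 (mod 269)
181^268 ≡ 1 (mod 269) ✓
The smallest such exponent is 268, so the order of 181 is 268.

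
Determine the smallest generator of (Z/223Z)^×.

3

φ(223) = 223 − 1 = 222 = 2 · 3 · 37.
g is a primitive root iff g^(222/q) ≢ 1 (mod 223) for each prime q ∈ {2, 3, 37}.
g = 2: 2^111 ≡ 1 — hits 1, so not a primitive root.
g = 3: 3^111 ≡ 222; 3^74 ≡ 183; 3^6 ≡ 60 — none is 1, so 3 is a primitive root.
So 3 is the smallest generator of (Z/223Z)^×.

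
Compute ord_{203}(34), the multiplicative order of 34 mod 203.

Since 34 ∈ (Z/203Z)^×, its order divides φ(203) = φ(7·29) = (7−1)·(29−1) = 6·28 = 168 = 2^3 · 3 · 7.
Divisors of 168: 1, 2, 3, 4, 6, 7, 8, 12, 14, 21, 24, 28, 42, 56, 84, 168.
Evaluate successive powers at the divisors of 168:
34^1 ≡ 34 (mod 203)
34^2 ≡ 141 (mod 203)
34^3 ≡ 125 (mod 203)
34^4 ≡ 190 (mod 203)
34^6 ≡ 197 (mod 203)
34^7 ≡ 202 (mod 203)
34^8 ≡ 169 (mod 203)
34^12 ≡ 36 (mod 203)
34^14 ≡ 1 (mod 203) ✓
Hence ord(34) = 14.

14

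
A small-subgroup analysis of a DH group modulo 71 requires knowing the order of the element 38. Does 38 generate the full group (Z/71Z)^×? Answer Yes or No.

No

φ(71) = 71 − 1 = 70 = 2 · 5 · 7.
38 is a primitive root mod 71 iff 38^(φ(71)/q) ≢ 1 for every prime q | φ(71), i.e. q ∈ {2, 5, 7}.
38^35 ≡ 1 (mod 71)  [q = 2: ≡ 1 ✗]
38^14 ≡ 5 (mod 71)  [q = 5: ≢ 1 ✓]
38^10 ≡ 45 (mod 71)  [q = 7: ≢ 1 ✓]
The check at q = 2 fails, so 38 generates a proper subgroup.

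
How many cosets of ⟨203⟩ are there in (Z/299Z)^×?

6

Since 203 ∈ (Z/299Z)^×, its order divides φ(299) = φ(13·23) = (13−1)·(23−1) = 12·22 = 264 = 2^3 · 3 · 11.
Divisors of 264: 1, 2, 3, 4, 6, 8, 11, 12, 22, 24, 33, 44, 66, 88, 132, 264.
Check 203^d mod 299 for each divisor in increasing order:
203^1 ≡ 203 (mod 299)
203^2 ≡ 246 (mod 299)
203^3 ≡ 5 (mod 299)
203^4 ≡ 118 (mod 299)
203^6 ≡ 25 (mod 299)
203^8 ≡ 170 (mod 299)
203^11 ≡ 252 (mod 299)
203^12 ≡ 27 (mod 299)
203^22 ≡ 116 (mod 299)
203^24 ≡ 131 (mod 299)
203^33 ≡ 229 (mod 299)
203^44 ≡ 1 (mod 299) ✓
Thus |⟨203⟩| = ord(203) = 44.
Index = |(Z/299Z)^×| / |⟨203⟩| = 264 / 44 = 6.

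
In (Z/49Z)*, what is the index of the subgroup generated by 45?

By Lagrange's theorem, ord_49(45) divides φ(49) = φ(7^2) = 7·(7−1) = 42 = 2 · 3 · 7.
Divisors of 42: 1, 2, 3, 6, 7, 14, 21, 42.
Evaluate successive powers at the divisors of 42:
45^1 ≡ 45
45^2 ≡ 16
45^3 ≡ 34
45^6 ≡ 29
45^7 ≡ 31
45^14 ≡ 30
45^21 ≡ 48
45^42 ≡ 1
The order of 45 is 42, so the subgroup it generates has 42 elements.
The index is φ(49) / ord(45) = 42 / 42 = 1.

1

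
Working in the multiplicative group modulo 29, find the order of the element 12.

Since 12 ∈ (Z/29Z)^×, its order divides φ(29) = 29 − 1 = 28 = 2^2 · 7.
Divisors of 28: 1, 2, 4, 7, 14, 28.
Evaluate successive powers at the divisors of 28:
12^1 ≡ 12 (mod 29)
12^2 ≡ 28 (mod 29)
12^4 ≡ 1 (mod 29) ✓
Therefore the multiplicative order of 12 modulo 29 is 4.

4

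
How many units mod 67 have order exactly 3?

2

φ(67) = 67 − 1 = 66 = 2 · 3 · 11.
(Z/67Z)^× is cyclic (|G| = 66); a cyclic group of order m has exactly φ(d) elements of each order d | m, and none otherwise.
3 | 66, and φ(3) = 3 − 1 = 2.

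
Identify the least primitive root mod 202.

3

φ(202) = φ(2)·φ(101) = 1·100 = 100 = 2^2 · 5^2.
Test candidates g = 2, 3, … against the prime factors q ∈ {2, 5} of φ(202): g is a generator iff g^(100/q) ≢ 1 for every such q.
g = 2: gcd(2, 202) = 2 > 1, not a unit — skip.
g = 3: 3^50 ≡ 201; 3^20 ≡ 185 — none is 1, so 3 is a primitive root.
So 3 is the smallest generator of (Z/202Z)^×.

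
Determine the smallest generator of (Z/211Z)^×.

φ(211) = 211 − 1 = 210 = 2 · 3 · 5 · 7.
Test candidates g = 2, 3, … against the prime factors q ∈ {2, 3, 5, 7} of φ(211): g is a generator iff g^(210/q) ≢ 1 for every such q.
g = 2: 2^105 ≡ 210; 2^70 ≡ 196; 2^42 ≡ 107; 2^30 ≡ 171 — none is 1, so 2 is a primitive root.
Hence the least primitive root of 211 is 2.

2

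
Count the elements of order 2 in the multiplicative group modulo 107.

1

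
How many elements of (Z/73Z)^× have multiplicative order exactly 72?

24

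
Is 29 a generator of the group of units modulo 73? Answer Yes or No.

φ(73) = 73 − 1 = 72 = 2^3 · 3^2.
It suffices to check that the order of 29 is not a proper divisor of 72: compute 29^(72/q) for q ∈ {2, 3}.
29^36 ≡ 72 (mod 73)  [q = 2: ≢ 1 ✓]
29^24 ≡ 64 (mod 73)  [q = 3: ≢ 1 ✓]
None equal 1, so ord_73(29) = 72: 29 is a primitive root.

Yes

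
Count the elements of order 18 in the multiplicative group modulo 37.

6

φ(37) = 37 − 1 = 36 = 2^2 · 3^2.
In a cyclic group of order 36, there are φ(d) elements of order d for each divisor d of 36, and zero for non-divisors.
18 = 2 · 3^2 divides 36, and φ(18) = 6.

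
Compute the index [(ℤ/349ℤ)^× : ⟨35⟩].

3

Since 35 ∈ (Z/349Z)^×, its order divides φ(349) = 349 − 1 = 348 = 2^2 · 3 · 29.
Divisors of 348: 1, 2, 3, 4, 6, 12, 29, 58, 87, 116, 174, 348.
Test each divisor d:
35^1 ≡ 35 (mod 349)
35^2 ≡ 178 (mod 349)
35^3 ≡ 297 (mod 349)
35^4 ≡ 274 (mod 349)
35^6 ≡ 261 (mod 349)
35^12 ≡ 66 (mod 349)
35^29 ≡ 136 (mod 349)
35^58 ≡ 348 (mod 349)
35^87 ≡ 213 (mod 349)
35^116 ≡ 1 (mod 349) ✓
Thus |⟨35⟩| = ord(35) = 116.
Index = |(Z/349Z)^×| / |⟨35⟩| = 348 / 116 = 3.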